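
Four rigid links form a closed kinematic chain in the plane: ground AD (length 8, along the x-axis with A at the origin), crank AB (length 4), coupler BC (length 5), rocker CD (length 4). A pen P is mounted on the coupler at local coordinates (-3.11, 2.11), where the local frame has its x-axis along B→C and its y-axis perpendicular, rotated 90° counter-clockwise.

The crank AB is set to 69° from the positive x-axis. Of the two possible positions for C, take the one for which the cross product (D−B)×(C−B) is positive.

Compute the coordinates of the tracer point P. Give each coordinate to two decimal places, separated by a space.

-1.65 5.88

A=(0,0), D=(8.00,0)
B = A + 4.00·(cos69°, sin69°) = (1.4335, 3.7343)
|BD| = 7.5541
circle(B,5.00) ∩ circle(D,4.00): a=4.3728, h=2.4247
  candidates: C₊=(6.4332,3.6804) cross=18.316; C₋=(4.0359,-0.5350) cross=-18.316
  mode + wants cross > 0 → take C=(6.4332,3.6804) (cross=18.316)
ex = (C−B)/|BC| = (0.9999,-0.0108); ey = (0.0108,0.9999)
P = B + -3.11·ex + 2.11·ey = (-1.6536,5.8778)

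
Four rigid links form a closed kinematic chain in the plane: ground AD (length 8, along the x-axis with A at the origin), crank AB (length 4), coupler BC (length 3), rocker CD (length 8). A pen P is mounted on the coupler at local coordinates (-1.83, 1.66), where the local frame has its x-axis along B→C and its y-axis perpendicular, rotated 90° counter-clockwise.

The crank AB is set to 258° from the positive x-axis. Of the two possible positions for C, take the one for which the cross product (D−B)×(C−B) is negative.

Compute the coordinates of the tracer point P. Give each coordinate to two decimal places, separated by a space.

A=(0,0), D=(8.00,0)
B = A + 4.00·(cos258°, sin258°) = (-0.8316, -3.9126)
|BD| = 9.6595
circle(B,3.00) ∩ circle(D,8.00): a=1.9828, h=2.2513
  candidates: C₊=(0.0693,-1.0511) cross=21.747; C₋=(1.8931,-5.1678) cross=-21.747
  mode - wants cross < 0 → take C=(1.8931,-5.1678) (cross=-21.747)
ex = (C−B)/|BC| = (0.9083,-0.4184); ey = (0.4184,0.9083)
P = B + -1.83·ex + 1.66·ey = (-1.7992,-1.6392)

-1.80 -1.64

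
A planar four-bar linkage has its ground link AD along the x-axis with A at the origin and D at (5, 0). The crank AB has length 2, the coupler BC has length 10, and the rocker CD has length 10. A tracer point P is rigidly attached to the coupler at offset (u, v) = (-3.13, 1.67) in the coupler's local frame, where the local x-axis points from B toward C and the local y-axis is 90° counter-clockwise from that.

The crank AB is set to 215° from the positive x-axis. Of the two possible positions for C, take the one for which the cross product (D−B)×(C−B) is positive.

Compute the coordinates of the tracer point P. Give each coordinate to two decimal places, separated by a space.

A=(0,0), D=(5.00,0)
B = A + 2.00·(cos215°, sin215°) = (-1.6383, -1.1472)
|BD| = 6.7367
circle(B,10.00) ∩ circle(D,10.00): a=3.3683, h=9.4156
  candidates: C₊=(0.0775,8.7045) cross=63.430; C₋=(3.2842,-9.8517) cross=-63.430
  mode + wants cross > 0 → take C=(0.0775,8.7045) (cross=63.430)
ex = (C−B)/|BC| = (0.1716,0.9852); ey = (-0.9852,0.1716)
P = B + -3.13·ex + 1.67·ey = (-3.8206,-3.9442)

-3.82 -3.94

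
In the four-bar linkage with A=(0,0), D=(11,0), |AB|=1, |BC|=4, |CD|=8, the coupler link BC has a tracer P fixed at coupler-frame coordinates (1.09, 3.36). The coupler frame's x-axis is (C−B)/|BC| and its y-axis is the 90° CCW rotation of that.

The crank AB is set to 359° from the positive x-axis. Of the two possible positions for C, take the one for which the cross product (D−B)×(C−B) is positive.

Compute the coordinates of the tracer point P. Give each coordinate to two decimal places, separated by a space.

-0.85 2.99

A=(0,0), D=(11.00,0)
B = A + 1.00·(cos359°, sin359°) = (0.9998, -0.0175)
|BD| = 10.0002
circle(B,4.00) ∩ circle(D,8.00): a=2.6001, h=3.0396
  candidates: C₊=(3.5947,3.0267) cross=30.397; C₋=(3.6053,-3.0525) cross=-30.397
  mode + wants cross > 0 → take C=(3.5947,3.0267) (cross=30.397)
ex = (C−B)/|BC| = (0.6487,0.7610); ey = (-0.7610,0.6487)
P = B + 1.09·ex + 3.36·ey = (-0.8502,2.9917)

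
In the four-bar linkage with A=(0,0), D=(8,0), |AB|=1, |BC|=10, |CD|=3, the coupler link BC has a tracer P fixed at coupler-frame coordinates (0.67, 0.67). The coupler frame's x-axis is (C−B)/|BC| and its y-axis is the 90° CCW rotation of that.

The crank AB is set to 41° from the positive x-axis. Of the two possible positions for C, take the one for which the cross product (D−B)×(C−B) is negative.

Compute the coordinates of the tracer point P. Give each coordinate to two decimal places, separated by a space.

1.56 1.15

A=(0,0), D=(8.00,0)
B = A + 1.00·(cos41°, sin41°) = (0.7547, 0.6561)
|BD| = 7.2749
circle(B,10.00) ∩ circle(D,3.00): a=9.8918, h=1.4669
  candidates: C₊=(10.7385,1.2250) cross=10.672; C₋=(10.4739,-1.6970) cross=-10.672
  mode - wants cross < 0 → take C=(10.4739,-1.6970) (cross=-10.672)
ex = (C−B)/|BC| = (0.9719,-0.2353); ey = (0.2353,0.9719)
P = B + 0.67·ex + 0.67·ey = (1.5635,1.1496)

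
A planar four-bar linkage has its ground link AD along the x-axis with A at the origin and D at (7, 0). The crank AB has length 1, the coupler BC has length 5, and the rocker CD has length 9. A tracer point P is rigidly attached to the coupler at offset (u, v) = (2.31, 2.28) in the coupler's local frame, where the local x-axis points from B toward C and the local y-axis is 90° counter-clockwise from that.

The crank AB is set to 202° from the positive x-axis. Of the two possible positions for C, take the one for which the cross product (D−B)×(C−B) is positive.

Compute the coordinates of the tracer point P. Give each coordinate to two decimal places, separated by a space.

-3.11 2.03

A=(0,0), D=(7.00,0)
B = A + 1.00·(cos202°, sin202°) = (-0.9272, -0.3746)
|BD| = 7.9360
circle(B,5.00) ∩ circle(D,9.00): a=0.4398, h=4.9806
  candidates: C₊=(-0.7230,4.6212) cross=39.526; C₋=(-0.2528,-5.3289) cross=-39.526
  mode + wants cross > 0 → take C=(-0.7230,4.6212) (cross=39.526)
ex = (C−B)/|BC| = (0.0408,0.9992); ey = (-0.9992,0.0408)
P = B + 2.31·ex + 2.28·ey = (-3.1109,2.0266)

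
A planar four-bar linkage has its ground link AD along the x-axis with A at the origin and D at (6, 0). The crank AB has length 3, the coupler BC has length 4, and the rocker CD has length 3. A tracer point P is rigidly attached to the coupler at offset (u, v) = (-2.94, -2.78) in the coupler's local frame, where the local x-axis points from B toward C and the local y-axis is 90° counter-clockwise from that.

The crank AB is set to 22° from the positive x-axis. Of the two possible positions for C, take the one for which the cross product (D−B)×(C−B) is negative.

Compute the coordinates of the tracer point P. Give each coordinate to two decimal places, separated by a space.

A=(0,0), D=(6.00,0)
B = A + 3.00·(cos22°, sin22°) = (2.7816, 1.1238)
|BD| = 3.4090
circle(B,4.00) ∩ circle(D,3.00): a=2.7312, h=2.9224
  candidates: C₊=(6.3235,2.9825) cross=9.963; C₋=(4.3967,-2.5356) cross=-9.963
  mode - wants cross < 0 → take C=(4.3967,-2.5356) (cross=-9.963)
ex = (C−B)/|BC| = (0.4038,-0.9149); ey = (0.9149,0.4038)
P = B + -2.94·ex + -2.78·ey = (-0.9489,2.6910)

-0.95 2.69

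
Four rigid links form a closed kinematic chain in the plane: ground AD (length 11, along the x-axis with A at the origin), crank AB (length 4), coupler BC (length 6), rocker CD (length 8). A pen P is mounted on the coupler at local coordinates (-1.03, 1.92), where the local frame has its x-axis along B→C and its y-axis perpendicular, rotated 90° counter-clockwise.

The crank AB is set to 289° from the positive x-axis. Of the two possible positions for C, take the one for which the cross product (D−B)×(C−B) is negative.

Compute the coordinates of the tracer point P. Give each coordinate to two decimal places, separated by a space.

1.32 -1.60

A=(0,0), D=(11.00,0)
B = A + 4.00·(cos289°, sin289°) = (1.3023, -3.7821)
|BD| = 10.4091
circle(B,6.00) ∩ circle(D,8.00): a=3.8596, h=4.5939
  candidates: C₊=(3.2289,1.9002) cross=47.818; C₋=(6.5672,-6.6596) cross=-47.818
  mode - wants cross < 0 → take C=(6.5672,-6.6596) (cross=-47.818)
ex = (C−B)/|BC| = (0.8775,-0.4796); ey = (0.4796,0.8775)
P = B + -1.03·ex + 1.92·ey = (1.3193,-1.6033)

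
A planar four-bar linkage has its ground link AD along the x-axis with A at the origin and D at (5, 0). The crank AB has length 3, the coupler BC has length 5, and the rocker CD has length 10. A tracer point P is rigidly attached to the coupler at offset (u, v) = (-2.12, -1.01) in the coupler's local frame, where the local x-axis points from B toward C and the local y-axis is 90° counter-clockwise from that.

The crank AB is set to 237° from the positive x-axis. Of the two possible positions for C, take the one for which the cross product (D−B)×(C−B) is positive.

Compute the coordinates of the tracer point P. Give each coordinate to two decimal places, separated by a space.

0.52 -3.45

A=(0,0), D=(5.00,0)
B = A + 3.00·(cos237°, sin237°) = (-1.6339, -2.5160)
|BD| = 7.0950
circle(B,5.00) ∩ circle(D,10.00): a=-1.7379, h=4.6883
  candidates: C₊=(-4.9214,1.2513) cross=33.263; C₋=(-1.5963,-7.5159) cross=-33.263
  mode + wants cross > 0 → take C=(-4.9214,1.2513) (cross=33.263)
ex = (C−B)/|BC| = (-0.6575,0.7535); ey = (-0.7535,-0.6575)
P = B + -2.12·ex + -1.01·ey = (0.5210,-3.4493)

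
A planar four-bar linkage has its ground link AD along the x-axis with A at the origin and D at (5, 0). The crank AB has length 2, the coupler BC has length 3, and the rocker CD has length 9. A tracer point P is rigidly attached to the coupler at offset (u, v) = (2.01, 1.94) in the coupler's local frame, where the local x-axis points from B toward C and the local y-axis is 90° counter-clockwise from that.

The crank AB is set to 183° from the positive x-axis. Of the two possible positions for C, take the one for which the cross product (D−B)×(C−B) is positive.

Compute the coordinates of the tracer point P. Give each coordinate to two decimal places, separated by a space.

-4.73 0.47

A=(0,0), D=(5.00,0)
B = A + 2.00·(cos183°, sin183°) = (-1.9973, -0.1047)
|BD| = 6.9980
circle(B,3.00) ∩ circle(D,9.00): a=-1.6453, h=2.5086
  candidates: C₊=(-3.6799,2.3790) cross=17.555; C₋=(-3.6048,-2.6376) cross=-17.555
  mode + wants cross > 0 → take C=(-3.6799,2.3790) (cross=17.555)
ex = (C−B)/|BC| = (-0.5609,0.8279); ey = (-0.8279,-0.5609)
P = B + 2.01·ex + 1.94·ey = (-4.7307,0.4713)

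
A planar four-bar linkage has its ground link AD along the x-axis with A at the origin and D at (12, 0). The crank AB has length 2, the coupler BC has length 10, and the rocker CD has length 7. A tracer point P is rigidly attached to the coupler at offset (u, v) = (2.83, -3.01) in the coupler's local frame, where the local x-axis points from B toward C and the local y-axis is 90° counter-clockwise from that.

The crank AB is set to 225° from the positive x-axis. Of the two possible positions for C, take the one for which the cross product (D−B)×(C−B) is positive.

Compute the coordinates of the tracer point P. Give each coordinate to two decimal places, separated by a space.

2.65 -2.16

A=(0,0), D=(12.00,0)
B = A + 2.00·(cos225°, sin225°) = (-1.4142, -1.4142)
|BD| = 13.4886
circle(B,10.00) ∩ circle(D,7.00): a=8.6348, h=5.0439
  candidates: C₊=(6.6441,4.5072) cross=68.035; C₋=(7.7018,-5.5250) cross=-68.035
  mode + wants cross > 0 → take C=(6.6441,4.5072) (cross=68.035)
ex = (C−B)/|BC| = (0.8058,0.5921); ey = (-0.5921,0.8058)
P = B + 2.83·ex + -3.01·ey = (2.6486,-2.1640)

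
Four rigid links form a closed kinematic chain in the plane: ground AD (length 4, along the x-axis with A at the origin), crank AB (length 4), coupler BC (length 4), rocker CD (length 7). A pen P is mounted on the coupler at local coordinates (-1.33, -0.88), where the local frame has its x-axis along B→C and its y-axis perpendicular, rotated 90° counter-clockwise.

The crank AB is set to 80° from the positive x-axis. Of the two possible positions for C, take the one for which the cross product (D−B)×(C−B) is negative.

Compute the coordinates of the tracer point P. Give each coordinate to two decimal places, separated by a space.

1.39 5.38

A=(0,0), D=(4.00,0)
B = A + 4.00·(cos80°, sin80°) = (0.6946, 3.9392)
|BD| = 5.1423
circle(B,4.00) ∩ circle(D,7.00): a=-0.6375, h=3.9489
  candidates: C₊=(3.3098,6.9659) cross=20.306; C₋=(-2.7402,1.8893) cross=-20.306
  mode - wants cross < 0 → take C=(-2.7402,1.8893) (cross=-20.306)
ex = (C−B)/|BC| = (-0.8587,-0.5125); ey = (0.5125,-0.8587)
P = B + -1.33·ex + -0.88·ey = (1.3857,5.3765)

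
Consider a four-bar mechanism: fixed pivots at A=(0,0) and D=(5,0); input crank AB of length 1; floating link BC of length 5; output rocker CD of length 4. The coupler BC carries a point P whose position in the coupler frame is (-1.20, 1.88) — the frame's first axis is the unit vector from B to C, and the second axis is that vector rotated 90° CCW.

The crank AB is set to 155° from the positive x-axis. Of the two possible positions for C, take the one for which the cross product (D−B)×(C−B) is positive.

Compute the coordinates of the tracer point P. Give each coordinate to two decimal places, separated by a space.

-3.01 1.17

A=(0,0), D=(5.00,0)
B = A + 1.00·(cos155°, sin155°) = (-0.9063, 0.4226)
|BD| = 5.9214
circle(B,5.00) ∩ circle(D,4.00): a=3.7207, h=3.3402
  candidates: C₊=(3.0433,3.4887) cross=19.778; C₋=(2.5665,-3.1746) cross=-19.778
  mode + wants cross > 0 → take C=(3.0433,3.4887) (cross=19.778)
ex = (C−B)/|BC| = (0.7899,0.6132); ey = (-0.6132,0.7899)
P = B + -1.20·ex + 1.88·ey = (-3.0071,1.1718)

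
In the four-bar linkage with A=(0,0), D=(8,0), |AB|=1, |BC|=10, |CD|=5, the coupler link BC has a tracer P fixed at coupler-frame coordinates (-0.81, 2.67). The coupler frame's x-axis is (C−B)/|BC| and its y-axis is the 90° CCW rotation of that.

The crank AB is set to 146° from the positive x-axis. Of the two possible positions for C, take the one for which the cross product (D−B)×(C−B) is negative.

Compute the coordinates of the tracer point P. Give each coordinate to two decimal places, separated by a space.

A=(0,0), D=(8.00,0)
B = A + 1.00·(cos146°, sin146°) = (-0.8290, 0.5592)
|BD| = 8.8467
circle(B,10.00) ∩ circle(D,5.00): a=8.6622, h=4.9966
  candidates: C₊=(8.1317,4.9983) cross=44.204; C₋=(7.5000,-4.9749) cross=-44.204
  mode - wants cross < 0 → take C=(7.5000,-4.9749) (cross=-44.204)
ex = (C−B)/|BC| = (0.8329,-0.5534); ey = (0.5534,0.8329)
P = B + -0.81·ex + 2.67·ey = (-0.0261,3.2313)

-0.03 3.23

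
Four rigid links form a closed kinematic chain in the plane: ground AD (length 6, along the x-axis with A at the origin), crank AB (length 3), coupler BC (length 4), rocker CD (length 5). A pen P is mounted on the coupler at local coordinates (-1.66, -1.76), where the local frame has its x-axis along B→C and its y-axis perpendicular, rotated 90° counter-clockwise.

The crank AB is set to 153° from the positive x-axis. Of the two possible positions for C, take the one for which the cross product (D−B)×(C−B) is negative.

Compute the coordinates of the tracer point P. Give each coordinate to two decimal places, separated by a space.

-4.89 0.40

A=(0,0), D=(6.00,0)
B = A + 3.00·(cos153°, sin153°) = (-2.6730, 1.3620)
|BD| = 8.7793
circle(B,4.00) ∩ circle(D,5.00): a=3.8771, h=0.9840
  candidates: C₊=(1.3098,1.7326) cross=8.639; C₋=(1.0045,-0.2116) cross=-8.639
  mode - wants cross < 0 → take C=(1.0045,-0.2116) (cross=-8.639)
ex = (C−B)/|BC| = (0.9194,-0.3934); ey = (0.3934,0.9194)
P = B + -1.66·ex + -1.76·ey = (-4.8915,0.3969)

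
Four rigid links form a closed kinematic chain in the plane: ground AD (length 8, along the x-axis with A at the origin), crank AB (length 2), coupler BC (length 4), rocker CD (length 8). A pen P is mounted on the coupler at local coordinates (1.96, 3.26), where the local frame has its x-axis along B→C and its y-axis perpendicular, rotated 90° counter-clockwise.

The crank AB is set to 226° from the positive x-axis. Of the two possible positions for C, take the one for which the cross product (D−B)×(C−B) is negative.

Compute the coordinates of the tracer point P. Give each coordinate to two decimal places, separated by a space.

A=(0,0), D=(8.00,0)
B = A + 2.00·(cos226°, sin226°) = (-1.3893, -1.4387)
|BD| = 9.4989
circle(B,4.00) ∩ circle(D,8.00): a=2.2228, h=3.3255
  candidates: C₊=(0.3042,2.1851) cross=31.589; C₋=(1.3116,-4.3892) cross=-31.589
  mode - wants cross < 0 → take C=(1.3116,-4.3892) (cross=-31.589)
ex = (C−B)/|BC| = (0.6752,-0.7376); ey = (0.7376,0.6752)
P = B + 1.96·ex + 3.26·ey = (2.3387,-0.6832)

2.34 -0.68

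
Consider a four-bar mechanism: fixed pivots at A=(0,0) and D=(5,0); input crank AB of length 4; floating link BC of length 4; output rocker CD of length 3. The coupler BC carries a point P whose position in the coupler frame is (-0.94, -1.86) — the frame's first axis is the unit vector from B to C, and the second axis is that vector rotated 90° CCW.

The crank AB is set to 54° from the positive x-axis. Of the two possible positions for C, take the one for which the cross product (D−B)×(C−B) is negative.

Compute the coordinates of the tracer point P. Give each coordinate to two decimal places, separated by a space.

0.55 4.29

A=(0,0), D=(5.00,0)
B = A + 4.00·(cos54°, sin54°) = (2.3511, 3.2361)
|BD| = 4.1819
circle(B,4.00) ∩ circle(D,3.00): a=2.9279, h=2.7253
  candidates: C₊=(6.3146,2.6966) cross=11.397; C₋=(2.0968,-0.7558) cross=-11.397
  mode - wants cross < 0 → take C=(2.0968,-0.7558) (cross=-11.397)
ex = (C−B)/|BC| = (-0.0636,-0.9980); ey = (0.9980,-0.0636)
P = B + -0.94·ex + -1.86·ey = (0.5547,4.2924)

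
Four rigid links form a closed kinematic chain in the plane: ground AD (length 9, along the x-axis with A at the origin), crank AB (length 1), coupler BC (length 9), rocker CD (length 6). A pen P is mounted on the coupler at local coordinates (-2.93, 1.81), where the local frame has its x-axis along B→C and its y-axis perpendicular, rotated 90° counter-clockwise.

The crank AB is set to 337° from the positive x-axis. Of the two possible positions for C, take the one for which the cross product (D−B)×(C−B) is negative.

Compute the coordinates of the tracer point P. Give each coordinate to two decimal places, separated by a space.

A=(0,0), D=(9.00,0)
B = A + 1.00·(cos337°, sin337°) = (0.9205, -0.3907)
|BD| = 8.0889
circle(B,9.00) ∩ circle(D,6.00): a=6.8260, h=5.8656
  candidates: C₊=(7.4552,5.7977) cross=47.446; C₋=(8.0219,-5.9197) cross=-47.446
  mode - wants cross < 0 → take C=(8.0219,-5.9197) (cross=-47.446)
ex = (C−B)/|BC| = (0.7890,-0.6143); ey = (0.6143,0.7890)
P = B + -2.93·ex + 1.81·ey = (-0.2795,2.8374)

-0.28 2.84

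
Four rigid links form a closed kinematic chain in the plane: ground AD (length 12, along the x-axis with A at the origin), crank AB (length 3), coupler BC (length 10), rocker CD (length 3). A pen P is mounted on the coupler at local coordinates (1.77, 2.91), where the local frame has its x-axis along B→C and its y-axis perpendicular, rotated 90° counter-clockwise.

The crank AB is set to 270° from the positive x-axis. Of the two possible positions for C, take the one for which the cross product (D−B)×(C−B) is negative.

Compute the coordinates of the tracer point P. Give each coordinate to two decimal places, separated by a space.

1.53 0.04

A=(0,0), D=(12.00,0)
B = A + 3.00·(cos270°, sin270°) = (-0.0000, -3.0000)
|BD| = 12.3693
circle(B,10.00) ∩ circle(D,3.00): a=9.8631, h=1.6489
  candidates: C₊=(9.1687,0.9918) cross=20.396; C₋=(9.9686,-2.2075) cross=-20.396
  mode - wants cross < 0 → take C=(9.9686,-2.2075) (cross=-20.396)
ex = (C−B)/|BC| = (0.9969,0.0792); ey = (-0.0792,0.9969)
P = B + 1.77·ex + 2.91·ey = (1.5338,0.0411)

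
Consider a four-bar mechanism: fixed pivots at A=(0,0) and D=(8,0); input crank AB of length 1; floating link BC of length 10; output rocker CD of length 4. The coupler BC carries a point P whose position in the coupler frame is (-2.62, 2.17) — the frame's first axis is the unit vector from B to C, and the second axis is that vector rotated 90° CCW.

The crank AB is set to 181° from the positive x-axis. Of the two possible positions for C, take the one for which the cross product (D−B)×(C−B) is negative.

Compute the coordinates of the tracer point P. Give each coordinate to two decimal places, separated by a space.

-2.54 3.02

A=(0,0), D=(8.00,0)
B = A + 1.00·(cos181°, sin181°) = (-0.9998, -0.0175)
|BD| = 8.9999
circle(B,10.00) ∩ circle(D,4.00): a=9.1667, h=3.9965
  candidates: C₊=(8.1591,3.9968) cross=35.968; C₋=(8.1746,-3.9962) cross=-35.968
  mode - wants cross < 0 → take C=(8.1746,-3.9962) (cross=-35.968)
ex = (C−B)/|BC| = (0.9174,-0.3979); ey = (0.3979,0.9174)
P = B + -2.62·ex + 2.17·ey = (-2.5402,3.0158)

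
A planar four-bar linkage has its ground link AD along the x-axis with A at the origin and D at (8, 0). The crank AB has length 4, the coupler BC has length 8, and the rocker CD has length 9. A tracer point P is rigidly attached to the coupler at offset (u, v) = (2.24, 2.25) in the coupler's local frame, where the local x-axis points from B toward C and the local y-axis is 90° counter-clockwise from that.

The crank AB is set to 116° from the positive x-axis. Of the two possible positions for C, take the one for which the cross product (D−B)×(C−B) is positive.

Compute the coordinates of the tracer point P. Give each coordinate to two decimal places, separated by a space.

-1.30 6.74

A=(0,0), D=(8.00,0)
B = A + 4.00·(cos116°, sin116°) = (-1.7535, 3.5952)
|BD| = 10.3950
circle(B,8.00) ∩ circle(D,9.00): a=4.3798, h=6.6946
  candidates: C₊=(4.6714,8.3618) cross=69.590; C₋=(0.0407,-4.2010) cross=-69.590
  mode + wants cross > 0 → take C=(4.6714,8.3618) (cross=69.590)
ex = (C−B)/|BC| = (0.8031,0.5958); ey = (-0.5958,0.8031)
P = B + 2.24·ex + 2.25·ey = (-1.2951,6.7368)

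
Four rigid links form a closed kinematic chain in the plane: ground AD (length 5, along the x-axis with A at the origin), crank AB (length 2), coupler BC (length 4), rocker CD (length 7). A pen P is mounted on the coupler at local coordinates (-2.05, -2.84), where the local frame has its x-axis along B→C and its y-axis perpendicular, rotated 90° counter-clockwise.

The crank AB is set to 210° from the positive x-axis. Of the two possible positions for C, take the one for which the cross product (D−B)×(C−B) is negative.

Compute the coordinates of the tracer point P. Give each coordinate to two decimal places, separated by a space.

A=(0,0), D=(5.00,0)
B = A + 2.00·(cos210°, sin210°) = (-1.7321, -1.0000)
|BD| = 6.8059
circle(B,4.00) ∩ circle(D,7.00): a=0.9786, h=3.8784
  candidates: C₊=(-1.3339,2.9801) cross=26.396; C₋=(-0.1942,-4.6926) cross=-26.396
  mode - wants cross < 0 → take C=(-0.1942,-4.6926) (cross=-26.396)
ex = (C−B)/|BC| = (0.3845,-0.9231); ey = (0.9231,0.3845)
P = B + -2.05·ex + -2.84·ey = (-5.1419,-0.1994)

-5.14 -0.20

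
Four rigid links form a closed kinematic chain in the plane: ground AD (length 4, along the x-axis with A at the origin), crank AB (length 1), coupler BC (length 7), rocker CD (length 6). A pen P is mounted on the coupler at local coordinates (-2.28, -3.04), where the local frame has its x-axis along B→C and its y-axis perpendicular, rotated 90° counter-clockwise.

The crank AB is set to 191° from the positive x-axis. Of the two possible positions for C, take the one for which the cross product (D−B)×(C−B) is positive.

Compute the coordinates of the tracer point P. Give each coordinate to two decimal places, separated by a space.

A=(0,0), D=(4.00,0)
B = A + 1.00·(cos191°, sin191°) = (-0.9816, -0.1908)
|BD| = 4.9853
circle(B,7.00) ∩ circle(D,6.00): a=3.7965, h=5.8811
  candidates: C₊=(2.5870,5.8312) cross=29.319; C₋=(3.0372,-5.9222) cross=-29.319
  mode + wants cross > 0 → take C=(2.5870,5.8312) (cross=29.319)
ex = (C−B)/|BC| = (0.5098,0.8603); ey = (-0.8603,0.5098)
P = B + -2.28·ex + -3.04·ey = (0.4713,-3.7021)

0.47 -3.70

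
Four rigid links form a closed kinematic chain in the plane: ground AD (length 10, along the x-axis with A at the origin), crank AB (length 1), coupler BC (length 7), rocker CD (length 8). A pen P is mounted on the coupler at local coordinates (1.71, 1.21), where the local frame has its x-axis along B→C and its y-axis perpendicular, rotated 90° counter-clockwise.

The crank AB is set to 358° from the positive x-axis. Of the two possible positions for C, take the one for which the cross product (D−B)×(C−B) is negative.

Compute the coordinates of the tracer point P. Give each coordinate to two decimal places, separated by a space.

A=(0,0), D=(10.00,0)
B = A + 1.00·(cos358°, sin358°) = (0.9994, -0.0349)
|BD| = 9.0007
circle(B,7.00) ∩ circle(D,8.00): a=3.6671, h=5.9626
  candidates: C₊=(4.6433,5.9419) cross=53.667; C₋=(4.6896,-5.9832) cross=-53.667
  mode - wants cross < 0 → take C=(4.6896,-5.9832) (cross=-53.667)
ex = (C−B)/|BC| = (0.5272,-0.8498); ey = (0.8498,0.5272)
P = B + 1.71·ex + 1.21·ey = (2.9291,-0.8501)

2.93 -0.85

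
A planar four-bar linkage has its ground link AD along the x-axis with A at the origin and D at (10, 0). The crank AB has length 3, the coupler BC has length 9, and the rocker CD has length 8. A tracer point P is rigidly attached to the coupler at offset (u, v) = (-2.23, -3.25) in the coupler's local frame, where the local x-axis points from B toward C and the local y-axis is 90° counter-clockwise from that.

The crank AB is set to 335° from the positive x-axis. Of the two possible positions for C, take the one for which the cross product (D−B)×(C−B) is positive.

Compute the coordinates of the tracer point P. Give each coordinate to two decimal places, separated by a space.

4.86 -4.58

A=(0,0), D=(10.00,0)
B = A + 3.00·(cos335°, sin335°) = (2.7189, -1.2679)
|BD| = 7.3906
circle(B,9.00) ∩ circle(D,8.00): a=4.8454, h=7.5843
  candidates: C₊=(6.1914,7.0353) cross=56.053; C₋=(8.7936,-7.9085) cross=-56.053
  mode + wants cross > 0 → take C=(6.1914,7.0353) (cross=56.053)
ex = (C−B)/|BC| = (0.3858,0.9226); ey = (-0.9226,0.3858)
P = B + -2.23·ex + -3.25·ey = (4.8569,-4.5791)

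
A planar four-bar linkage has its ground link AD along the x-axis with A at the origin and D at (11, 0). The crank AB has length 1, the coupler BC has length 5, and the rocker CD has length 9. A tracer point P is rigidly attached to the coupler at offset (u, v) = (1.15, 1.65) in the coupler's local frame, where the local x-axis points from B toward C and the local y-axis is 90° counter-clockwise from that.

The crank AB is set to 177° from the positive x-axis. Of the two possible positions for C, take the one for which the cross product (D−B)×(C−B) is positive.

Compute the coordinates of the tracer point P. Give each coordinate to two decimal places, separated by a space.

-1.27 2.05

A=(0,0), D=(11.00,0)
B = A + 1.00·(cos177°, sin177°) = (-0.9986, 0.0523)
|BD| = 11.9987
circle(B,5.00) ∩ circle(D,9.00): a=3.6658, h=3.4003
  candidates: C₊=(2.6820,3.4366) cross=40.799; C₋=(2.6523,-3.3639) cross=-40.799
  mode + wants cross > 0 → take C=(2.6820,3.4366) (cross=40.799)
ex = (C−B)/|BC| = (0.7361,0.6769); ey = (-0.6769,0.7361)
P = B + 1.15·ex + 1.65·ey = (-1.2689,2.0453)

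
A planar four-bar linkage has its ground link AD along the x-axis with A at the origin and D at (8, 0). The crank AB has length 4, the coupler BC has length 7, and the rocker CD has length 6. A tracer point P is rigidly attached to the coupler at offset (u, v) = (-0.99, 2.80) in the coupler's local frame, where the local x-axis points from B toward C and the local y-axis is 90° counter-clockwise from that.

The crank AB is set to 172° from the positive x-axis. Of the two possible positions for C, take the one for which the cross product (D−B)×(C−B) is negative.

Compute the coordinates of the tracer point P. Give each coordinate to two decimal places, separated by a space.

-3.74 3.52

A=(0,0), D=(8.00,0)
B = A + 4.00·(cos172°, sin172°) = (-3.9611, 0.5567)
|BD| = 11.9740
circle(B,7.00) ∩ circle(D,6.00): a=6.5299, h=2.5221
  candidates: C₊=(2.6790,2.7725) cross=30.200; C₋=(2.4445,-2.2663) cross=-30.200
  mode - wants cross < 0 → take C=(2.4445,-2.2663) (cross=-30.200)
ex = (C−B)/|BC| = (0.9151,-0.4033); ey = (0.4033,0.9151)
P = B + -0.99·ex + 2.80·ey = (-3.7378,3.5182)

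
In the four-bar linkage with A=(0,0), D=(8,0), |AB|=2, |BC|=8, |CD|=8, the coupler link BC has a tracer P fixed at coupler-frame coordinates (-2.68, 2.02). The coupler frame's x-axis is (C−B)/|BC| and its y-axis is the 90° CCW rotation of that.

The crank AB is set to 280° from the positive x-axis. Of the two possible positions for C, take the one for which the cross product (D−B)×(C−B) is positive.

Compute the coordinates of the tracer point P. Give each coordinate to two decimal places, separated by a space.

A=(0,0), D=(8.00,0)
B = A + 2.00·(cos280°, sin280°) = (0.3473, -1.9696)
|BD| = 7.9021
circle(B,8.00) ∩ circle(D,8.00): a=3.9511, h=6.9562
  candidates: C₊=(2.4398,5.7519) cross=54.969; C₋=(5.9075,-7.7215) cross=-54.969
  mode + wants cross > 0 → take C=(2.4398,5.7519) (cross=54.969)
ex = (C−B)/|BC| = (0.2616,0.9652); ey = (-0.9652,0.2616)
P = B + -2.68·ex + 2.02·ey = (-2.3034,-4.0280)

-2.30 -4.03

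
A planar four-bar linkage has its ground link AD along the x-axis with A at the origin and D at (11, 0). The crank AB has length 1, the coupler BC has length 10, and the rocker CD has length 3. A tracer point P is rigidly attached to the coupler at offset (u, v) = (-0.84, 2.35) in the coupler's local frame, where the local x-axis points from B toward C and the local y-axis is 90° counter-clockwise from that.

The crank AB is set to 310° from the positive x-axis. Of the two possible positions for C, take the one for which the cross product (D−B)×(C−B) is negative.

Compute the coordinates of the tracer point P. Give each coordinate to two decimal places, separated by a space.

A=(0,0), D=(11.00,0)
B = A + 1.00·(cos310°, sin310°) = (0.6428, -0.7660)
|BD| = 10.3855
circle(B,10.00) ∩ circle(D,3.00): a=9.5739, h=2.8881
  candidates: C₊=(9.9775,2.8204) cross=29.995; C₋=(10.4036,-2.9401) cross=-29.995
  mode - wants cross < 0 → take C=(10.4036,-2.9401) (cross=-29.995)
ex = (C−B)/|BC| = (0.9761,-0.2174); ey = (0.2174,0.9761)
P = B + -0.84·ex + 2.35·ey = (0.3338,1.7104)

0.33 1.71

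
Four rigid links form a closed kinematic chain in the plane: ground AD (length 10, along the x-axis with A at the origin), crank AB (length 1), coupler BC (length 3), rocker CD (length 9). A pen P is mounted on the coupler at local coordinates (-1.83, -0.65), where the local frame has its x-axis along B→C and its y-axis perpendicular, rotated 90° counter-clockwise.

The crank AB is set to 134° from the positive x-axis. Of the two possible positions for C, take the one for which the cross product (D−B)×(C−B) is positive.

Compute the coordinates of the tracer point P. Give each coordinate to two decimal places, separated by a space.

-1.55 -1.02

A=(0,0), D=(10.00,0)
B = A + 1.00·(cos134°, sin134°) = (-0.6947, 0.7193)
|BD| = 10.7188
circle(B,3.00) ∩ circle(D,9.00): a=2.0008, h=2.2353
  candidates: C₊=(1.4517,2.8153) cross=23.960; C₋=(1.1517,-1.6452) cross=-23.960
  mode + wants cross > 0 → take C=(1.4517,2.8153) (cross=23.960)
ex = (C−B)/|BC| = (0.7154,0.6987); ey = (-0.6987,0.7154)
P = B + -1.83·ex + -0.65·ey = (-1.5498,-1.0243)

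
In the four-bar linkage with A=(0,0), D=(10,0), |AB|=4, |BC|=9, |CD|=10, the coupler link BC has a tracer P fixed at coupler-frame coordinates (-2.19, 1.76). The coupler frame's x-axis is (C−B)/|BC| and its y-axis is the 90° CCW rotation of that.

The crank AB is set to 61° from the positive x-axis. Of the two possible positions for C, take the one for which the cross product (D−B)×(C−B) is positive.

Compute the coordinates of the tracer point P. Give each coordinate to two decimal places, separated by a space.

-0.85 3.20

A=(0,0), D=(10.00,0)
B = A + 4.00·(cos61°, sin61°) = (1.9392, 3.4985)
|BD| = 8.7872
circle(B,9.00) ∩ circle(D,10.00): a=3.3125, h=8.3682
  candidates: C₊=(8.3095,9.8561) cross=73.534; C₋=(1.6462,-5.4967) cross=-73.534
  mode + wants cross > 0 → take C=(8.3095,9.8561) (cross=73.534)
ex = (C−B)/|BC| = (0.7078,0.7064); ey = (-0.7064,0.7078)
P = B + -2.19·ex + 1.76·ey = (-0.8541,3.1972)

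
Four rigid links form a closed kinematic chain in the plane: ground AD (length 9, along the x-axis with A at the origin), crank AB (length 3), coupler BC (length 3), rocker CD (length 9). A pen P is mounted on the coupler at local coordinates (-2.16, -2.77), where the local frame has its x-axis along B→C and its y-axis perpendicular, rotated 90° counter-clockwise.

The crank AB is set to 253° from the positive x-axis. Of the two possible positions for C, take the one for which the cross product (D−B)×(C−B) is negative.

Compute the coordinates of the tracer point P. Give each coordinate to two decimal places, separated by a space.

A=(0,0), D=(9.00,0)
B = A + 3.00·(cos253°, sin253°) = (-0.8771, -2.8689)
|BD| = 10.2853
circle(B,3.00) ∩ circle(D,9.00): a=1.6425, h=2.5104
  candidates: C₊=(-0.0000,0.0000) cross=25.820; C₋=(1.4005,-4.8215) cross=-25.820
  mode - wants cross < 0 → take C=(1.4005,-4.8215) (cross=-25.820)
ex = (C−B)/|BC| = (0.7592,-0.6509); ey = (0.6509,0.7592)
P = B + -2.16·ex + -2.77·ey = (-4.3199,-3.5660)

-4.32 -3.57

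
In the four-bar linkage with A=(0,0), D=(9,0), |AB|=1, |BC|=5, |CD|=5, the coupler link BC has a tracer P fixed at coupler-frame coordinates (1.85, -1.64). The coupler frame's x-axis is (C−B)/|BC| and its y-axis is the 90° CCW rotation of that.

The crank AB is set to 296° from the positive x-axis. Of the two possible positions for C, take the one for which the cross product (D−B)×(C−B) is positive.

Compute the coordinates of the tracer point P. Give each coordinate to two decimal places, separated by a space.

A=(0,0), D=(9.00,0)
B = A + 1.00·(cos296°, sin296°) = (0.4384, -0.8988)
|BD| = 8.6087
circle(B,5.00) ∩ circle(D,5.00): a=4.3043, h=2.5441
  candidates: C₊=(4.4536,2.0808) cross=21.902; C₋=(4.9848,-2.9796) cross=-21.902
  mode + wants cross > 0 → take C=(4.4536,2.0808) (cross=21.902)
ex = (C−B)/|BC| = (0.8030,0.5959); ey = (-0.5959,0.8030)
P = B + 1.85·ex + -1.64·ey = (2.9013,-1.1133)

2.90 -1.11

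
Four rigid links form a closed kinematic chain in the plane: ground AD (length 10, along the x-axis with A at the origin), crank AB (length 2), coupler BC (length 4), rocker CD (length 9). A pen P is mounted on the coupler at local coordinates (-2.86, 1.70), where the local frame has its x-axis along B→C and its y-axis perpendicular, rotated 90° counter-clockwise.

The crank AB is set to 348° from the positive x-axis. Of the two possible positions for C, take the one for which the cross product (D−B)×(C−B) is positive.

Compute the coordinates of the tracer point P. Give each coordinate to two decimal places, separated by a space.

0.41 -3.36

A=(0,0), D=(10.00,0)
B = A + 2.00·(cos348°, sin348°) = (1.9563, -0.4158)
|BD| = 8.0544
circle(B,4.00) ∩ circle(D,9.00): a=-0.0078, h=4.0000
  candidates: C₊=(1.7420,3.5784) cross=32.218; C₋=(2.1550,-4.4109) cross=-32.218
  mode + wants cross > 0 → take C=(1.7420,3.5784) (cross=32.218)
ex = (C−B)/|BC| = (-0.0536,0.9986); ey = (-0.9986,-0.0536)
P = B + -2.86·ex + 1.70·ey = (0.4120,-3.3628)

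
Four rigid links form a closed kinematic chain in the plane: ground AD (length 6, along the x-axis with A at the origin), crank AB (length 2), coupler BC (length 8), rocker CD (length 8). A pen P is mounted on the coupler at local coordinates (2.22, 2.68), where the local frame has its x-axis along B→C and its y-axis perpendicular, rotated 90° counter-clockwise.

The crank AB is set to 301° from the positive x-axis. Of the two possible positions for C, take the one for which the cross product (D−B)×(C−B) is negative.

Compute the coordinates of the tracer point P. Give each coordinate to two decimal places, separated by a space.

A=(0,0), D=(6.00,0)
B = A + 2.00·(cos301°, sin301°) = (1.0301, -1.7143)
|BD| = 5.2573
circle(B,8.00) ∩ circle(D,8.00): a=2.6286, h=7.5558
  candidates: C₊=(1.0512,6.2856) cross=39.723; C₋=(5.9789,-8.0000) cross=-39.723
  mode - wants cross < 0 → take C=(5.9789,-8.0000) (cross=-39.723)
ex = (C−B)/|BC| = (0.6186,-0.7857); ey = (0.7857,0.6186)
P = B + 2.22·ex + 2.68·ey = (4.5091,-1.8007)

4.51 -1.80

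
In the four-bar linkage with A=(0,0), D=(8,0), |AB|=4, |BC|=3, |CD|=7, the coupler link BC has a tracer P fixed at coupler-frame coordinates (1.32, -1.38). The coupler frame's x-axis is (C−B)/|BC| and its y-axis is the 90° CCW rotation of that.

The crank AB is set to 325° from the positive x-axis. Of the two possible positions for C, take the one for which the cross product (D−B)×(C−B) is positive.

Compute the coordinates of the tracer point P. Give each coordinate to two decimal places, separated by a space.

3.18 -0.39

A=(0,0), D=(8.00,0)
B = A + 4.00·(cos325°, sin325°) = (3.2766, -2.2943)
|BD| = 5.2511
circle(B,3.00) ∩ circle(D,7.00): a=-1.1832, h=2.7568
  candidates: C₊=(1.0079,-0.3315) cross=14.476; C₋=(3.4169,-5.2910) cross=-14.476
  mode + wants cross > 0 → take C=(1.0079,-0.3315) (cross=14.476)
ex = (C−B)/|BC| = (-0.7563,0.6543); ey = (-0.6543,-0.7563)
P = B + 1.32·ex + -1.38·ey = (3.1813,-0.3870)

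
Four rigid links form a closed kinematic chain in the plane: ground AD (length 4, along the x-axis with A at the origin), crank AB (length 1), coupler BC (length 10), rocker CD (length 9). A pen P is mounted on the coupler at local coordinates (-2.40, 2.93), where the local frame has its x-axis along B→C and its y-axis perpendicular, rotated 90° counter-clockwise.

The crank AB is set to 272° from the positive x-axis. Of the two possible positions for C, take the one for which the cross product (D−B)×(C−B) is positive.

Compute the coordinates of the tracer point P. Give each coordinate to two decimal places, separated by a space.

-3.32 -2.75

A=(0,0), D=(4.00,0)
B = A + 1.00·(cos272°, sin272°) = (0.0349, -0.9994)
|BD| = 4.0891
circle(B,10.00) ∩ circle(D,9.00): a=4.3678, h=8.9957
  candidates: C₊=(2.0717,8.7910) cross=36.784; C₋=(6.4688,-8.6548) cross=-36.784
  mode + wants cross > 0 → take C=(2.0717,8.7910) (cross=36.784)
ex = (C−B)/|BC| = (0.2037,0.9790); ey = (-0.9790,0.2037)
P = B + -2.40·ex + 2.93·ey = (-3.3225,-2.7523)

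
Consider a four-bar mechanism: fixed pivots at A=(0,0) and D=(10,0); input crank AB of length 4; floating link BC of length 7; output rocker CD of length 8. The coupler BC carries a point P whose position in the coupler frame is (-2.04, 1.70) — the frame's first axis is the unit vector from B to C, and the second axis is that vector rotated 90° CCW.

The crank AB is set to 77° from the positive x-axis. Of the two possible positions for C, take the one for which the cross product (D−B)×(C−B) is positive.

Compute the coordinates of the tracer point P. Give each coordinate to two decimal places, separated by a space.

-1.72 4.35

A=(0,0), D=(10.00,0)
B = A + 4.00·(cos77°, sin77°) = (0.8998, 3.8975)
|BD| = 9.8997
circle(B,7.00) ∩ circle(D,8.00): a=4.1922, h=5.6058
  candidates: C₊=(6.9605,7.4001) cross=55.496; C₋=(2.5465,-2.9061) cross=-55.496
  mode + wants cross > 0 → take C=(6.9605,7.4001) (cross=55.496)
ex = (C−B)/|BC| = (0.8658,0.5004); ey = (-0.5004,0.8658)
P = B + -2.04·ex + 1.70·ey = (-1.7171,4.3486)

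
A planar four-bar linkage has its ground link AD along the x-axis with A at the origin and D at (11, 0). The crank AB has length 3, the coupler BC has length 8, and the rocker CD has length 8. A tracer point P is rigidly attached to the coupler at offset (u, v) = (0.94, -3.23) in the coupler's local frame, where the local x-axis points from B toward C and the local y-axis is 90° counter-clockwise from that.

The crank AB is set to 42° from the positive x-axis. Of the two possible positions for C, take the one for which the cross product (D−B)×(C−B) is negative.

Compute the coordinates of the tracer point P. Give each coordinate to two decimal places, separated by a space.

-0.44 -0.04

A=(0,0), D=(11.00,0)
B = A + 3.00·(cos42°, sin42°) = (2.2294, 2.0074)
|BD| = 8.9974
circle(B,8.00) ∩ circle(D,8.00): a=4.4987, h=6.6153
  candidates: C₊=(8.0906,7.4522) cross=59.520; C₋=(5.1388,-5.4448) cross=-59.520
  mode - wants cross < 0 → take C=(5.1388,-5.4448) (cross=-59.520)
ex = (C−B)/|BC| = (0.3637,-0.9315); ey = (0.9315,0.3637)
P = B + 0.94·ex + -3.23·ey = (-0.4376,-0.0429)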